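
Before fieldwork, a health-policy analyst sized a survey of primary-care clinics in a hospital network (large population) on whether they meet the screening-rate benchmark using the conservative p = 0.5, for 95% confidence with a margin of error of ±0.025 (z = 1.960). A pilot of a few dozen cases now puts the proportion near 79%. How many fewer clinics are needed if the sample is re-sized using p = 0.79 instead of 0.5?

517

Conservative (p = 0.5): n = 1.960² × 0.25 / 0.025² ≈ 1536.64 → 1537.
Using p = 0.79: p(1−p) = 0.1659, so n = 1.960² × 0.1659 / 0.025² ≈ 1019.71 → 1020.
Reduction: 1537 − 1020 = 517.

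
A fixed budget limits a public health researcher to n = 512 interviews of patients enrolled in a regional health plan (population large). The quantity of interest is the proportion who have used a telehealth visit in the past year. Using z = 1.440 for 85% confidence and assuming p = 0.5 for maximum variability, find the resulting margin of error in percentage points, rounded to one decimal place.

SE(p̂) = √[p(1−p)/n] = √[0.2500/512] = 0.02210.
E = z × SE = 1.440 × 0.02210 = 0.03182, or 3.2 percentage points.

3.2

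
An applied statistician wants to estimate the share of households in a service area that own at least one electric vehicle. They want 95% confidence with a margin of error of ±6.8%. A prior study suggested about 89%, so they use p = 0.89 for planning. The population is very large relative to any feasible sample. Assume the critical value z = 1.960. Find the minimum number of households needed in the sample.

With p = 0.89, p(1−p) = 0.0979.
n = z²·p(1−p)/E² = 1.960² × 0.0979 / 0.068² = 3.8416 × 0.0979 / 0.004624 ≈ 81.33.
Rounding up gives n = 82.

82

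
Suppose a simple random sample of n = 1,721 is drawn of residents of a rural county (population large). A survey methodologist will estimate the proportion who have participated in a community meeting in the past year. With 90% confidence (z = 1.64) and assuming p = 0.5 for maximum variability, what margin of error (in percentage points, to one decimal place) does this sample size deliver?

SE(p̂) = √[p(1−p)/n] = √[0.2500/1721] = 0.01205.
E = z × SE = 1.64 × 0.01205 = 0.01977, or 2.0 percentage points.

2.0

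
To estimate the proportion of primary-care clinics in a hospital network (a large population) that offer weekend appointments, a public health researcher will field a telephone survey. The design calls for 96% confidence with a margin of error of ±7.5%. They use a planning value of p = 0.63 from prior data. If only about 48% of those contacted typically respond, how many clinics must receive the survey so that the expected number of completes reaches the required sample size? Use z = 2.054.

Completed interviews needed: n₀ = 2.054² × 0.2331 / 0.075² ≈ 174.83 → 175.
At a 48% response rate, contacts needed = 175 / 0.48 ≈ 364.58 → 365.

365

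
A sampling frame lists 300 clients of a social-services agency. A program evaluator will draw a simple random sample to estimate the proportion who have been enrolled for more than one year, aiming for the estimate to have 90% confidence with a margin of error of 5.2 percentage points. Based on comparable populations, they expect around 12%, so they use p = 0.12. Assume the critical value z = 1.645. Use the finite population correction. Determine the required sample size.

Unadjusted: n₀ = 1.645² × 0.12 × 0.88 / 0.052² ≈ 105.68, so n₀ = 106.
Finite population correction with N = 300: n = n₀ / (1 + (n₀−1)/N) = 106 / (1 + 105/300) = 106 / 1.3500 ≈ 78.52.
Rounding up, n = 79.

79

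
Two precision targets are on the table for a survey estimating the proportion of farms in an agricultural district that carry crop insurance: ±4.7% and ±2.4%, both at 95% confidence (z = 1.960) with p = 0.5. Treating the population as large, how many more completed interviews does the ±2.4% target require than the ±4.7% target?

At ±4.7%: n = 1.960² × 0.2500 / 0.047² ≈ 434.77 → 435.
At ±2.4%: n = 1.960² × 0.2500 / 0.024² ≈ 1667.36 → 1668.
Additional respondents: 1668 − 435 = 1233.

1233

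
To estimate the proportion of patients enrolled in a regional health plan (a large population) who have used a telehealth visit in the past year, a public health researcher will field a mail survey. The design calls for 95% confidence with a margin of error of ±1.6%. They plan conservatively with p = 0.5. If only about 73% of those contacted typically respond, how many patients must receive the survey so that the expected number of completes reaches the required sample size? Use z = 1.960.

5140

Completed interviews needed: n₀ = 1.960² × 0.2500 / 0.016² ≈ 3751.56 → 3752.
At a 73% response rate, contacts needed = 3752 / 0.73 ≈ 5139.73 → 5140.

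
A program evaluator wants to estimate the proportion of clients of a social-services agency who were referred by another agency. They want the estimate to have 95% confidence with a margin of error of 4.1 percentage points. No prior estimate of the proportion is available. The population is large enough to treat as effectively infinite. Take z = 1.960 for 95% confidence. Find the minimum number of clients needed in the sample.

572

With no prior estimate, use p = 0.5, giving p(1−p) = 0.25.
n = z²·p(1−p)/E² = 1.960² × 0.2500 / 0.041² = 3.8416 × 0.2500 / 0.001681 ≈ 571.33.
Rounding up gives n = 572.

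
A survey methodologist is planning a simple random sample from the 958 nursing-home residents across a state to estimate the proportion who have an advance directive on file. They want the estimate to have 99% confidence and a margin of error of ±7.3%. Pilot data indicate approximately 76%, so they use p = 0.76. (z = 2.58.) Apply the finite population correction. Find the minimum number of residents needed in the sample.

185

Unadjusted: n₀ = 2.58² × 0.76 × 0.24 / 0.073² ≈ 227.83, so n₀ = 228.
Finite population correction with N = 958: n = n₀ / (1 + (n₀−1)/N) = 228 / (1 + 227/958) = 228 / 1.2370 ≈ 184.32.
Rounding up, n = 185.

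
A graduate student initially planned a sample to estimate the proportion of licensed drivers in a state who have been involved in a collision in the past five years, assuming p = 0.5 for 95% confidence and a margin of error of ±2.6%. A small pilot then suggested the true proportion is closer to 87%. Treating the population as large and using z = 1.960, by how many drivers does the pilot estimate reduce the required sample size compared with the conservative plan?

Conservative (p = 0.5): n = 1.960² × 0.25 / 0.026² ≈ 1420.71 → 1421.
Using p = 0.87: p(1−p) = 0.1131, so n = 1.960² × 0.1131 / 0.026² ≈ 642.73 → 643.
Reduction: 1421 − 643 = 778.

778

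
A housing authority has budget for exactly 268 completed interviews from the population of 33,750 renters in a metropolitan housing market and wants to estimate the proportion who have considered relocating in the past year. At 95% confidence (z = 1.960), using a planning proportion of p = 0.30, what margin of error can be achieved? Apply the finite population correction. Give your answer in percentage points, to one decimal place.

5.5

Finite-population factor: (N−n)/(N−1) = (33750−268)/(33750−1) = 0.9921.
SE(p̂) = √[p(1−p)/n · (N−n)/(N−1)] = √[0.2100/268 × 0.9921] = 0.02788.
E = z × SE = 1.960 × 0.02788 = 0.05465 ≈ 5.5 percentage points.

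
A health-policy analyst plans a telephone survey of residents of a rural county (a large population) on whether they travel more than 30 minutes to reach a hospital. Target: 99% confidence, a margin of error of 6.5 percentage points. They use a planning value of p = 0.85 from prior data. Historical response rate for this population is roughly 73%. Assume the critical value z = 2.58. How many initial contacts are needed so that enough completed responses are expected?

276

Completed interviews needed: n₀ = 2.58² × 0.1275 / 0.065² ≈ 200.87 → 201.
At a 73% response rate, contacts needed = 201 / 0.73 ≈ 275.34 → 276.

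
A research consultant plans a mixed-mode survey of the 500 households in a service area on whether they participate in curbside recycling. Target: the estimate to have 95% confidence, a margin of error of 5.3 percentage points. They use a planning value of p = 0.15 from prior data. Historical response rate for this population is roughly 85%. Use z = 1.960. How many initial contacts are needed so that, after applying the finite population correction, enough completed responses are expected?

Completed interviews needed (unadjusted): n₀ = 1.960² × 0.1275 / 0.053² ≈ 174.37 → 175.
FPC for N = 500: n = 175 / (1 + 174/500) = 175 / 1.3480 ≈ 129.82 → 130.
At an 85% response rate, contacts needed = 130 / 0.85 ≈ 152.94 → 153.

153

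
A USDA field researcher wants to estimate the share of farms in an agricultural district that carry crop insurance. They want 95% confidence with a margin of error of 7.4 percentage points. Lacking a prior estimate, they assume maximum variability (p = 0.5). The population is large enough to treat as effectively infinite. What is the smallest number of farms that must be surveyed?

For 95% confidence, z = 1.960.
With p = 0.5, p(1−p) = 0.25.
n = z²·p(1−p)/E² = 1.960² × 0.2500 / 0.074² = 3.8416 × 0.2500 / 0.005476 ≈ 175.38.
Rounding up gives n = 176.

176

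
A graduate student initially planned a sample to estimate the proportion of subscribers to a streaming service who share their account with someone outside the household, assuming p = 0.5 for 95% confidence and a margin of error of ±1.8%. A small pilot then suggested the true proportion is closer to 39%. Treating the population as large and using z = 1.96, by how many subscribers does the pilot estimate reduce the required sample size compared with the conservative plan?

144

Conservative (p = 0.5): n = 1.96² × 0.25 / 0.018² ≈ 2964.20 → 2965.
Using p = 0.39: p(1−p) = 0.2379, so n = 1.96² × 0.2379 / 0.018² ≈ 2820.73 → 2821.
Reduction: 2965 − 2821 = 144.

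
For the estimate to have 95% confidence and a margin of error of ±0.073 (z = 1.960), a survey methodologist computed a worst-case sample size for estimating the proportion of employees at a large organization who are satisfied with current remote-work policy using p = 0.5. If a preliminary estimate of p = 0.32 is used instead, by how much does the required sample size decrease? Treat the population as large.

Conservative (p = 0.5): n = 1.960² × 0.25 / 0.073² ≈ 180.22 → 181.
Using p = 0.32: p(1−p) = 0.2176, so n = 1.960² × 0.2176 / 0.073² ≈ 156.86 → 157.
Reduction: 181 − 157 = 24.

24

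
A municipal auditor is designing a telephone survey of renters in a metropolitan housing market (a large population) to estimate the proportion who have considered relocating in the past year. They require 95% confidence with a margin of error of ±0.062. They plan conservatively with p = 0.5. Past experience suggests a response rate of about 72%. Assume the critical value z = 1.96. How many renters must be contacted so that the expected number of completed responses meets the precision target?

348

Completed interviews needed: n₀ = 1.96² × 0.2500 / 0.062² ≈ 249.84 → 250.
At a 72% response rate, contacts needed = 250 / 0.72 ≈ 347.22 → 348.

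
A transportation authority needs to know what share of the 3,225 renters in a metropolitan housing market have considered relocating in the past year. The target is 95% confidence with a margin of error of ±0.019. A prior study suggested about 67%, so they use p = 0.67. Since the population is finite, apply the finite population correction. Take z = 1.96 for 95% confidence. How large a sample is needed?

Unadjusted: n₀ = 1.96² × 0.67 × 0.33 / 0.019² ≈ 2352.85, so n₀ = 2353.
Finite population correction with N = 3,225: n = n₀ / (1 + (n₀−1)/N) = 2353 / (1 + 2352/3225) = 2353 / 1.7293 ≈ 1360.66.
Rounding up, n = 1361.

1361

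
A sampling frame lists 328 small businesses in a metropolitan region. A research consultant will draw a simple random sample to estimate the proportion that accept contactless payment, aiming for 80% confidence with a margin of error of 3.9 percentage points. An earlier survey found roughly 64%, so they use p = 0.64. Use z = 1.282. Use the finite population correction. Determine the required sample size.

142

Unadjusted: n₀ = 1.282² × 0.64 × 0.36 / 0.039² ≈ 248.96, so n₀ = 249.
Finite population correction with N = 328: n = n₀ / (1 + (n₀−1)/N) = 249 / (1 + 248/328) = 249 / 1.7561 ≈ 141.79.
Rounding up, n = 142.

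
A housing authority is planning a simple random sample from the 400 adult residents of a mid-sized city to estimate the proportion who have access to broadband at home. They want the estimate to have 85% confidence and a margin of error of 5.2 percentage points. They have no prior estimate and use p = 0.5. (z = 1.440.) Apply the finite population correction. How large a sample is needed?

Unadjusted: n₀ = 1.440² × 0.50 × 0.50 / 0.052² ≈ 191.72, so n₀ = 192.
Finite population correction with N = 400: n = n₀ / (1 + (n₀−1)/N) = 192 / (1 + 191/400) = 192 / 1.4775 ≈ 129.95.
Rounding up, n = 130.

130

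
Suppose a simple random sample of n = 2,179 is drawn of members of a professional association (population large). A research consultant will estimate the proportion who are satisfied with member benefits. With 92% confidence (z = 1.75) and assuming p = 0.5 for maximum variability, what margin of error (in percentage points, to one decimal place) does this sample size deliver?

SE(p̂) = √[p(1−p)/n] = √[0.2500/2179] = 0.01071.
E = z × SE = 1.75 × 0.01071 = 0.01874, or 1.9 percentage points.

1.9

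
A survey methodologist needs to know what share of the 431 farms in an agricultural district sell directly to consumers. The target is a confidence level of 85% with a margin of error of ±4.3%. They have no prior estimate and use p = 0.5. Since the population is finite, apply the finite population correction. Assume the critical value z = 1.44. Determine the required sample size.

171

Unadjusted: n₀ = 1.44² × 0.50 × 0.50 / 0.043² ≈ 280.37, so n₀ = 281.
Finite population correction with N = 431: n = n₀ / (1 + (n₀−1)/N) = 281 / (1 + 280/431) = 281 / 1.6497 ≈ 170.34.
Rounding up, n = 171.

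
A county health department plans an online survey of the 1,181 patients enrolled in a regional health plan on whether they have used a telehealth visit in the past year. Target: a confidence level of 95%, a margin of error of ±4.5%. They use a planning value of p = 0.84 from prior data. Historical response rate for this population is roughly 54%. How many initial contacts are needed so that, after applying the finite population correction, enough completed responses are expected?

389

For 95% confidence, z = 1.960.
Completed interviews needed (unadjusted): n₀ = 1.960² × 0.1344 / 0.045² ≈ 254.97 → 255.
FPC for N = 1,181: n = 255 / (1 + 254/1181) = 255 / 1.2151 ≈ 209.86 → 210.
At a 54% response rate, contacts needed = 210 / 0.54 ≈ 388.89 → 389.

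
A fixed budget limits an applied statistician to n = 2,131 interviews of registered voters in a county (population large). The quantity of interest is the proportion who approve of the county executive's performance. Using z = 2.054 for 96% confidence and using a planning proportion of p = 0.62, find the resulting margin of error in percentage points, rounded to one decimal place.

2.2

SE(p̂) = √[p(1−p)/n] = √[0.2356/2131] = 0.01051.
E = z × SE = 2.054 × 0.01051 = 0.02160, or 2.2 percentage points.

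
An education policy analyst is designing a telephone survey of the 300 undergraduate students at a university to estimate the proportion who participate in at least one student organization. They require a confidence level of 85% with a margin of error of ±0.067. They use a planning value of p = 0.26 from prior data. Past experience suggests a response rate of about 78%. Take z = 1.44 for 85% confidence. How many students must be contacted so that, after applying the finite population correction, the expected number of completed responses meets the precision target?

89

Completed interviews needed (unadjusted): n₀ = 1.44² × 0.1924 / 0.067² ≈ 88.88 → 89.
FPC for N = 300: n = 89 / (1 + 88/300) = 89 / 1.2933 ≈ 68.81 → 69.
At a 78% response rate, contacts needed = 69 / 0.78 ≈ 88.46 → 89.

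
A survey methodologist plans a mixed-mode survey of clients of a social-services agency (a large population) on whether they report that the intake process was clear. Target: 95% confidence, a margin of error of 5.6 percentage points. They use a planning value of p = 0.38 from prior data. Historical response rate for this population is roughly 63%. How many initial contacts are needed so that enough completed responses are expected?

459

For 95% confidence, z = 1.960.
Completed interviews needed: n₀ = 1.960² × 0.2356 / 0.056² ≈ 288.61 → 289.
At a 63% response rate, contacts needed = 289 / 0.63 ≈ 458.73 → 459.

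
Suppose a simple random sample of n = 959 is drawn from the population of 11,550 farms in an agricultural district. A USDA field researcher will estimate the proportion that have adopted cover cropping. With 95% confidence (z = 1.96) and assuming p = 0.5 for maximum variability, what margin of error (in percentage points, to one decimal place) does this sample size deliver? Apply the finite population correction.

Finite-population factor: (N−n)/(N−1) = (11550−959)/(11550−1) = 0.9170.
SE(p̂) = √[p(1−p)/n · (N−n)/(N−1)] = √[0.2500/959 × 0.9170] = 0.01546.
E = z × SE = 1.96 × 0.01546 = 0.03030 ≈ 3.0 percentage points.

3.0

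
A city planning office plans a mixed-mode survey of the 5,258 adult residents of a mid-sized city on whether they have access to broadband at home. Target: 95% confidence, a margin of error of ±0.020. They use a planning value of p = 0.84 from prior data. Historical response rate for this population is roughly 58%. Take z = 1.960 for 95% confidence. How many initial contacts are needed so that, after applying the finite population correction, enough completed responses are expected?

Completed interviews needed (unadjusted): n₀ = 1.960² × 0.1344 / 0.020² ≈ 1290.78 → 1291.
FPC for N = 5,258: n = 1291 / (1 + 1290/5258) = 1291 / 1.2453 ≈ 1036.66 → 1037.
At a 58% response rate, contacts needed = 1037 / 0.58 ≈ 1787.93 → 1788.

1788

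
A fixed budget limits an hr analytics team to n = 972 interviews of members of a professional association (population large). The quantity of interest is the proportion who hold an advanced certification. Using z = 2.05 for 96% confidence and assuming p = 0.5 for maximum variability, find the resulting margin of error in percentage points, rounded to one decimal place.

3.3

SE(p̂) = √[p(1−p)/n] = √[0.2500/972] = 0.01604.
E = z × SE = 2.05 × 0.01604 = 0.03288, or 3.3 percentage points.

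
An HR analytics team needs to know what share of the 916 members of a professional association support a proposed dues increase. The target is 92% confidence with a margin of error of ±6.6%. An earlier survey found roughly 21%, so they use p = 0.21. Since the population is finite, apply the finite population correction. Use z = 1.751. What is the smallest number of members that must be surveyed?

Unadjusted: n₀ = 1.751² × 0.21 × 0.79 / 0.066² ≈ 116.77, so n₀ = 117.
Finite population correction with N = 916: n = n₀ / (1 + (n₀−1)/N) = 117 / (1 + 116/916) = 117 / 1.1266 ≈ 103.85.
Rounding up, n = 104.

104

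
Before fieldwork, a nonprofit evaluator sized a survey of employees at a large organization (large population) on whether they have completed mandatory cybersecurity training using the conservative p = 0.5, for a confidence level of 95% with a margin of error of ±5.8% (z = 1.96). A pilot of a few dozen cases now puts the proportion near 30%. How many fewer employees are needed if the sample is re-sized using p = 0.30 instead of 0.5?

Conservative (p = 0.5): n = 1.96² × 0.25 / 0.058² ≈ 285.49 → 286.
Using p = 0.30: p(1−p) = 0.2100, so n = 1.96² × 0.2100 / 0.058² ≈ 239.81 → 240.
Reduction: 286 − 240 = 46.

46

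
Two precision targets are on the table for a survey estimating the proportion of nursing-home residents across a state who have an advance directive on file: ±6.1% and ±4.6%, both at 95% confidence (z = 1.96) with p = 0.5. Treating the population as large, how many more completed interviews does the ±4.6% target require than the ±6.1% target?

At ±6.1%: n = 1.96² × 0.2500 / 0.061² ≈ 258.10 → 259.
At ±4.6%: n = 1.96² × 0.2500 / 0.046² ≈ 453.88 → 454.
Additional respondents: 454 − 259 = 195.

195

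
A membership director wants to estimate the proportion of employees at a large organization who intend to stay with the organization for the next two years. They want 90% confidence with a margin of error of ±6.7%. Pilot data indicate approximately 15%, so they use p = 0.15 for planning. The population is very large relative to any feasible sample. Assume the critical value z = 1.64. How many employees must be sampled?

With p = 0.15, p(1−p) = 0.1275.
n = z²·p(1−p)/E² = 1.64² × 0.1275 / 0.067² = 2.6896 × 0.1275 / 0.004489 ≈ 76.39.
Rounding up gives n = 77.

77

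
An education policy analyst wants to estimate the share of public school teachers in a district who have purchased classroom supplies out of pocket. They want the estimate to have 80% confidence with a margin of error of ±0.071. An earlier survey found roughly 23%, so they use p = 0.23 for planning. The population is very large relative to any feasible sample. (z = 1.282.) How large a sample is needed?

With p = 0.23, p(1−p) = 0.1771.
n = z²·p(1−p)/E² = 1.282² × 0.1771 / 0.071² = 1.6435 × 0.1771 / 0.005041 ≈ 57.74.
Rounding up gives n = 58.

58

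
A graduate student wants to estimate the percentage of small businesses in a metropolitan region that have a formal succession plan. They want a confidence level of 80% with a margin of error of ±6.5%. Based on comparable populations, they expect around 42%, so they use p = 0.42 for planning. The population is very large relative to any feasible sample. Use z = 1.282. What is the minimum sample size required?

95

With p = 0.42, p(1−p) = 0.2436.
n = z²·p(1−p)/E² = 1.282² × 0.2436 / 0.065² = 1.6435 × 0.2436 / 0.004225 ≈ 94.76.
Rounding up gives n = 95.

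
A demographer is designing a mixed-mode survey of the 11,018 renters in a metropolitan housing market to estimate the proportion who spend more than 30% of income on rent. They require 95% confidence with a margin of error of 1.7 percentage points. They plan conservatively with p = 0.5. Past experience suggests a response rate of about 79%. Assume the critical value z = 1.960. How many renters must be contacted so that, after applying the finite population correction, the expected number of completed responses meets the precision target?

3233

Completed interviews needed (unadjusted): n₀ = 1.960² × 0.2500 / 0.017² ≈ 3323.18 → 3324.
FPC for N = 11,018: n = 3324 / (1 + 3323/11018) = 3324 / 1.3016 ≈ 2553.79 → 2554.
At a 79% response rate, contacts needed = 2554 / 0.79 ≈ 3232.91 → 3233.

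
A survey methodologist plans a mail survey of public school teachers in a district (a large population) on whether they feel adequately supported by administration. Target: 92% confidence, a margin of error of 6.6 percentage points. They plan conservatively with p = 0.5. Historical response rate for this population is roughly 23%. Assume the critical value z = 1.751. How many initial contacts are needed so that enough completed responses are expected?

Completed interviews needed: n₀ = 1.751² × 0.2500 / 0.066² ≈ 175.96 → 176.
At a 23% response rate, contacts needed = 176 / 0.23 ≈ 765.22 → 766.

766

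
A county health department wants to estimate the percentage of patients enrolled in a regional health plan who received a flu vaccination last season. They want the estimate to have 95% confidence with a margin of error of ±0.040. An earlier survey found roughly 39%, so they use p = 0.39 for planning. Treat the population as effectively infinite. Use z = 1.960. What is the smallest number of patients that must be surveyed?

572

With p = 0.39, p(1−p) = 0.2379.
n = z²·p(1−p)/E² = 1.960² × 0.2379 / 0.040² = 3.8416 × 0.2379 / 0.001600 ≈ 571.20.
Rounding up gives n = 572.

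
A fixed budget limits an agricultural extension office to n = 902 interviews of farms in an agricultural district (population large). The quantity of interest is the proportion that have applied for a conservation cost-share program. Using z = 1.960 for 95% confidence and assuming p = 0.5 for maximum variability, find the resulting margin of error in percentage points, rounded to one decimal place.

SE(p̂) = √[p(1−p)/n] = √[0.2500/902] = 0.01665.
E = z × SE = 1.960 × 0.01665 = 0.03263, or 3.3 percentage points.

3.3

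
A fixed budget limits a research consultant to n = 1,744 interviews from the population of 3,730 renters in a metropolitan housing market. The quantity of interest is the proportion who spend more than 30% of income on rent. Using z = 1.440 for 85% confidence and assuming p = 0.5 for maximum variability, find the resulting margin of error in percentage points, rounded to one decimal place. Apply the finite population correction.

1.3

Finite-population factor: (N−n)/(N−1) = (3730−1744)/(3730−1) = 0.5326.
SE(p̂) = √[p(1−p)/n · (N−n)/(N−1)] = √[0.2500/1744 × 0.5326] = 0.00874.
E = z × SE = 1.440 × 0.00874 = 0.01258 ≈ 1.3 percentage points.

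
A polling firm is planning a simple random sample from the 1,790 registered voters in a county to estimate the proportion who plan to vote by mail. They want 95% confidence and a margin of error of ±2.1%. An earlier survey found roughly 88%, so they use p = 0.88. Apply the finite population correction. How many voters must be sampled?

608

For 95% confidence, z = 1.960.
Unadjusted: n₀ = 1.960² × 0.88 × 0.12 / 0.021² ≈ 919.89, so n₀ = 920.
Finite population correction with N = 1,790: n = n₀ / (1 + (n₀−1)/N) = 920 / (1 + 919/1790) = 920 / 1.5134 ≈ 607.90.
Rounding up, n = 608.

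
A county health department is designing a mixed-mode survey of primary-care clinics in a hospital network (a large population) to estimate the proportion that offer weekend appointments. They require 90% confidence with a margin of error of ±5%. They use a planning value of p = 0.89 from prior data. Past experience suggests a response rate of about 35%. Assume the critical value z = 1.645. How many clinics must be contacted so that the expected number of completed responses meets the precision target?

Completed interviews needed: n₀ = 1.645² × 0.0979 / 0.050² ≈ 105.97 → 106.
At a 35% response rate, contacts needed = 106 / 0.35 ≈ 302.86 → 303.

303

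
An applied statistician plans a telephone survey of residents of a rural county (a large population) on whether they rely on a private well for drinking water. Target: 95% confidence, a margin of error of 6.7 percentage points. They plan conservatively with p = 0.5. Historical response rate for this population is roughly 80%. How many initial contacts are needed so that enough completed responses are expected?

For 95% confidence, z = 1.960.
Completed interviews needed: n₀ = 1.960² × 0.2500 / 0.067² ≈ 213.95 → 214.
At an 80% response rate, contacts needed = 214 / 0.80 ≈ 267.50 → 268.

268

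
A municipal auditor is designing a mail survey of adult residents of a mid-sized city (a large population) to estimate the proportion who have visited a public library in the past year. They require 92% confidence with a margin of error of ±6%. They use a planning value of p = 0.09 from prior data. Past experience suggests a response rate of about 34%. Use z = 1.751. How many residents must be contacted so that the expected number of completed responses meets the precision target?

206

Completed interviews needed: n₀ = 1.751² × 0.0819 / 0.060² ≈ 69.75 → 70.
At a 34% response rate, contacts needed = 70 / 0.34 ≈ 205.88 → 206.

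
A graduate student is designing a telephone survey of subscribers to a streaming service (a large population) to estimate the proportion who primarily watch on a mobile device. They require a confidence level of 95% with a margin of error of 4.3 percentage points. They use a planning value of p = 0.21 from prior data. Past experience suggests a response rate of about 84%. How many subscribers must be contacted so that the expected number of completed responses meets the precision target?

411

For 95% confidence, z = 1.960.
Completed interviews needed: n₀ = 1.960² × 0.1659 / 0.043² ≈ 344.68 → 345.
At an 84% response rate, contacts needed = 345 / 0.84 ≈ 410.71 → 411.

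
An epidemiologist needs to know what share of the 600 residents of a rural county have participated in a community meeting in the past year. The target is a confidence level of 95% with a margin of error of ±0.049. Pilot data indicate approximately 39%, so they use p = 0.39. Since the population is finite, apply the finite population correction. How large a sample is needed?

For 95% confidence, z = 1.960.
Unadjusted: n₀ = 1.960² × 0.39 × 0.61 / 0.049² ≈ 380.64, so n₀ = 381.
Finite population correction with N = 600: n = n₀ / (1 + (n₀−1)/N) = 381 / (1 + 380/600) = 381 / 1.6333 ≈ 233.27.
Rounding up, n = 234.

234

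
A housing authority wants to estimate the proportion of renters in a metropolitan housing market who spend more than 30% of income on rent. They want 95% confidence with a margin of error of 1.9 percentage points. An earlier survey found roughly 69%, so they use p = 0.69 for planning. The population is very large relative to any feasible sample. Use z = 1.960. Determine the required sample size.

2277

With p = 0.69, p(1−p) = 0.2139.
n = z²·p(1−p)/E² = 1.960² × 0.2139 / 0.019² = 3.8416 × 0.2139 / 0.000361 ≈ 2276.23.
Rounding up gives n = 2277.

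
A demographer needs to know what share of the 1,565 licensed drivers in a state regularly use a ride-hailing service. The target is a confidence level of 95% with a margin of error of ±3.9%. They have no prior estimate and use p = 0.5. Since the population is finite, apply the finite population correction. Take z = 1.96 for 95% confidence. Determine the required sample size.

Unadjusted: n₀ = 1.96² × 0.50 × 0.50 / 0.039² ≈ 631.43, so n₀ = 632.
Finite population correction with N = 1,565: n = n₀ / (1 + (n₀−1)/N) = 632 / (1 + 631/1565) = 632 / 1.4032 ≈ 450.40.
Rounding up, n = 451.

451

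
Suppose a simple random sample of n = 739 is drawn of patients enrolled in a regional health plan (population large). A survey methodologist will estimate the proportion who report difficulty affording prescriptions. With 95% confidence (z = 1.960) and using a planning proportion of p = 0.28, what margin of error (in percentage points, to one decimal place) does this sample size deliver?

3.2

SE(p̂) = √[p(1−p)/n] = √[0.2016/739] = 0.01652.
E = z × SE = 1.960 × 0.01652 = 0.03237, or 3.2 percentage points.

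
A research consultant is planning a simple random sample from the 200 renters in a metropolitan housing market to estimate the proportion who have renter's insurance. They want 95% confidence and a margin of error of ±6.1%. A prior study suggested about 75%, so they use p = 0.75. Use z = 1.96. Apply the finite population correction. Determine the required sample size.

Unadjusted: n₀ = 1.96² × 0.75 × 0.25 / 0.061² ≈ 193.58, so n₀ = 194.
Finite population correction with N = 200: n = n₀ / (1 + (n₀−1)/N) = 194 / (1 + 193/200) = 194 / 1.9650 ≈ 98.73.
Rounding up, n = 99.

99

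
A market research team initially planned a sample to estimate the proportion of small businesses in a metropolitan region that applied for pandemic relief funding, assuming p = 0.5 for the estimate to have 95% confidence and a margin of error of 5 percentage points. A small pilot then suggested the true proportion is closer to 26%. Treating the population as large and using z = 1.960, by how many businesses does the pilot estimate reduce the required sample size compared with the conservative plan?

Conservative (p = 0.5): n = 1.960² × 0.25 / 0.050² ≈ 384.16 → 385.
Using p = 0.26: p(1−p) = 0.1924, so n = 1.960² × 0.1924 / 0.050² ≈ 295.65 → 296.
Reduction: 385 − 296 = 89.

89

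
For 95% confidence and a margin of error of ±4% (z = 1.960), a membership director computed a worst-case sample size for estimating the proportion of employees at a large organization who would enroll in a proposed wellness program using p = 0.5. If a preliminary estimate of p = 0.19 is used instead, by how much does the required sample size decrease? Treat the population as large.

231

Conservative (p = 0.5): n = 1.960² × 0.25 / 0.040² ≈ 600.25 → 601.
Using p = 0.19: p(1−p) = 0.1539, so n = 1.960² × 0.1539 / 0.040² ≈ 369.51 → 370.
Reduction: 601 − 370 = 231.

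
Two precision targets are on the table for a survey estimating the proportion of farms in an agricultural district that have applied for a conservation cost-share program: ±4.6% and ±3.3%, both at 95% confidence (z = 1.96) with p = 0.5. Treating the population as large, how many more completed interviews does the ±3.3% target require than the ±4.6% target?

428

At ±4.6%: n = 1.96² × 0.2500 / 0.046² ≈ 453.88 → 454.
At ±3.3%: n = 1.96² × 0.2500 / 0.033² ≈ 881.91 → 882.
Additional respondents: 882 − 454 = 428.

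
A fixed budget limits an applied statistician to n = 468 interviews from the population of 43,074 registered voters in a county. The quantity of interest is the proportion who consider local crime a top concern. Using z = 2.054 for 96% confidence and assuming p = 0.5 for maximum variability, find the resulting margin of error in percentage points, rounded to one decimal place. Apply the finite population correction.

4.7

Finite-population factor: (N−n)/(N−1) = (43074−468)/(43074−1) = 0.9892.
SE(p̂) = √[p(1−p)/n · (N−n)/(N−1)] = √[0.2500/468 × 0.9892] = 0.02299.
E = z × SE = 2.054 × 0.02299 = 0.04722 ≈ 4.7 percentage points.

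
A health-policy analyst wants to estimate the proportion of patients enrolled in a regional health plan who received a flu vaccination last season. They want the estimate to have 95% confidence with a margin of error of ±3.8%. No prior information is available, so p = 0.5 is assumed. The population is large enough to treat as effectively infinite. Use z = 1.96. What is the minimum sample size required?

With p = 0.5, p(1−p) = 0.25.
n = z²·p(1−p)/E² = 1.96² × 0.2500 / 0.038² = 3.8416 × 0.2500 / 0.001444 ≈ 665.10.
Rounding up gives n = 666.

666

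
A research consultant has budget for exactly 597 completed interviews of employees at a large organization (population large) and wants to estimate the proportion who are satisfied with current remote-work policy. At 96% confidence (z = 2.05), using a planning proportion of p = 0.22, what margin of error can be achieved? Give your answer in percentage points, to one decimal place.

3.5

SE(p̂) = √[p(1−p)/n] = √[0.1716/597] = 0.01695.
E = z × SE = 2.05 × 0.01695 = 0.03476, or 3.5 percentage points.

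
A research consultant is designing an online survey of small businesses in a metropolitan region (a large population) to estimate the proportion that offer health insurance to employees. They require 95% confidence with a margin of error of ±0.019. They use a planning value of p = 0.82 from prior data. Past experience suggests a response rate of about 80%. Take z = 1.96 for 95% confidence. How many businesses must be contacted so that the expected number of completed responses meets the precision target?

Completed interviews needed: n₀ = 1.96² × 0.1476 / 0.019² ≈ 1570.69 → 1571.
At an 80% response rate, contacts needed = 1571 / 0.80 ≈ 1963.75 → 1964.

1964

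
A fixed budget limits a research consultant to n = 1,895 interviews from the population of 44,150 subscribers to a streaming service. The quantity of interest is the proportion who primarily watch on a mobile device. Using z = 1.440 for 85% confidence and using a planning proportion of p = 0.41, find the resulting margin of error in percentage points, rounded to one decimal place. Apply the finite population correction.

Finite-population factor: (N−n)/(N−1) = (44150−1895)/(44150−1) = 0.9571.
SE(p̂) = √[p(1−p)/n · (N−n)/(N−1)] = √[0.2419/1895 × 0.9571] = 0.01105.
E = z × SE = 1.440 × 0.01105 = 0.01592 ≈ 1.6 percentage points.

1.6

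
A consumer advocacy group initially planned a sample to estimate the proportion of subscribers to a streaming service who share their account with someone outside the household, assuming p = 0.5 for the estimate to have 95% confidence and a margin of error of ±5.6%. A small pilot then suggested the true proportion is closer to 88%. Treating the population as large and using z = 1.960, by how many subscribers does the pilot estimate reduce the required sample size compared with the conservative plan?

Conservative (p = 0.5): n = 1.960² × 0.25 / 0.056² ≈ 306.25 → 307.
Using p = 0.88: p(1−p) = 0.1056, so n = 1.960² × 0.1056 / 0.056² ≈ 129.36 → 130.
Reduction: 307 − 130 = 177.

177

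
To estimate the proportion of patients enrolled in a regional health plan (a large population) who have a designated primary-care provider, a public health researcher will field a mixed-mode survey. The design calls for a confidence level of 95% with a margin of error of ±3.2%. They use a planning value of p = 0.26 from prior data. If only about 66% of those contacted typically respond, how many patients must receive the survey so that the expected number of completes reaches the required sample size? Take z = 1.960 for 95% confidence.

Completed interviews needed: n₀ = 1.960² × 0.1924 / 0.032² ≈ 721.80 → 722.
At a 66% response rate, contacts needed = 722 / 0.66 ≈ 1093.94 → 1094.

1094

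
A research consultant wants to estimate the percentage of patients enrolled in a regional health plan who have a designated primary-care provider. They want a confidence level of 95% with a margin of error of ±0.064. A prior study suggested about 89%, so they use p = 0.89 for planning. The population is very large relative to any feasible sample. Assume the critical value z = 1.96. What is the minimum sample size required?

92

With p = 0.89, p(1−p) = 0.0979.
n = z²·p(1−p)/E² = 1.96² × 0.0979 / 0.064² = 3.8416 × 0.0979 / 0.004096 ≈ 91.82.
Rounding up gives n = 92.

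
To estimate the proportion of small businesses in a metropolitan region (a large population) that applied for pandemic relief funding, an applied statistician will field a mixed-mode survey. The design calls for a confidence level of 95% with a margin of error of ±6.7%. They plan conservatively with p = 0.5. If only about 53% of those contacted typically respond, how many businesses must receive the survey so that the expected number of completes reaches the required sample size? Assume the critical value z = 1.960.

Completed interviews needed: n₀ = 1.960² × 0.2500 / 0.067² ≈ 213.95 → 214.
At a 53% response rate, contacts needed = 214 / 0.53 ≈ 403.77 → 404.

404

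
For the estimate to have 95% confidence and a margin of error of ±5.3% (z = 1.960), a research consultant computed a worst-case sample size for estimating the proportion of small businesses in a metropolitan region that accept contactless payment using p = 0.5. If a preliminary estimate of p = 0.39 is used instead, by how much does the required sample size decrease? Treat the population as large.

Conservative (p = 0.5): n = 1.960² × 0.25 / 0.053² ≈ 341.90 → 342.
Using p = 0.39: p(1−p) = 0.2379, so n = 1.960² × 0.2379 / 0.053² ≈ 325.35 → 326.
Reduction: 342 − 326 = 16.

16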